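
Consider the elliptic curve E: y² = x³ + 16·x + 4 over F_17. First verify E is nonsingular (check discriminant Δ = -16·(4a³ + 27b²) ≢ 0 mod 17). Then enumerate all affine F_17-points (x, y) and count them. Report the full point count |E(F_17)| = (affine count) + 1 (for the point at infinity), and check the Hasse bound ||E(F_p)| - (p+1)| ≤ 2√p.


Affine points = {(0, 2), (0, 15), (1, 2), (1, 15), (4, 8), (4, 9), (7, 0), (8, 7), (8, 10), (10, 5), (10, 12), (11, 7), (11, 10), (15, 7), (15, 10), (16, 2), (16, 15)}; affine count = 17; |E(F_17)| = 18.

Discriminant check: Δ ∝ 4a³ + 27b² = 4·16³ + 27·4² = 4·4096 + 27·16 ≡ 3 (mod 17). Nonzero ⇒ E is nonsingular.
For each x ∈ F_17, compute rhs = x³ + 16·x + 4 mod 17, then count y ∈ F_17 with y² ≡ rhs.
  x = 0: rhs = 4, matching y values: 2, 15 (2 points).
  x = 1: rhs = 4, matching y values: 2, 15 (2 points).
  x = 2: rhs = 10, matching y values: none (0 points).
  x = 3: rhs = 11, matching y values: none (0 points).
  x = 4: rhs = 13, matching y values: 8, 9 (2 points).
  x = 5: rhs = 5, matching y values: none (0 points).
  x = 6: rhs = 10, matching y values: none (0 points).
  x = 7: rhs = 0, matching y values: 0 (1 points).
  x = 8: rhs = 15, matching y values: 7, 10 (2 points).
  x = 9: rhs = 10, matching y values: none (0 points).
  x = 10: rhs = 8, matching y values: 5, 12 (2 points).
  x = 11: rhs = 15, matching y values: 7, 10 (2 points).
  x = 12: rhs = 3, matching y values: none (0 points).
  x = 13: rhs = 12, matching y values: none (0 points).
  x = 14: rhs = 14, matching y values: none (0 points).
  x = 15: rhs = 15, matching y values: 7, 10 (2 points).
  x = 16: rhs = 4, matching y values: 2, 15 (2 points).
Total affine count: 17.
Full point count |E(F_17)| = 17 + 1 = 18.
Hasse bound: |18 − (17+1)| = |0| = 0 ≤ 2√17 ≈ 8.2462 ✓.


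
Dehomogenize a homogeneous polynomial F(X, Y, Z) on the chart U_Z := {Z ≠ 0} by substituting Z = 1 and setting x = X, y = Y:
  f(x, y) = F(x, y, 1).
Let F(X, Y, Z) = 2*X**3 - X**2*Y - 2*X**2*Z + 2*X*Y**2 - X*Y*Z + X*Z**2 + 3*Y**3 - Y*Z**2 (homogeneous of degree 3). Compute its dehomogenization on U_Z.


f(x, y) = 2*x**3 - x**2*y - 2*x**2 + 2*x*y**2 - x*y + x + 3*y**3 - y

On U_Z we set Z = 1. Each monomial c·X^i·Y^j·Z^k in F becomes c·x^i·y^j·1^k = c·x^i·y^j.
Substituting Z = 1: F(X, Y, 1) = 2*x**3 - x**2*y - 2*x**2 + 2*x*y**2 - x*y + x + 3*y**3 - y.
Note: deg(f) ≤ deg(F) = 3; strict inequality happens when F is divisible by Z (lost terms).


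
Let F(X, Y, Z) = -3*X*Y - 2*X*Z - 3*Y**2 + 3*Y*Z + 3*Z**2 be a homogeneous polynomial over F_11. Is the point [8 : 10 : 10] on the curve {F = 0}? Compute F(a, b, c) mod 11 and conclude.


F(8,10,10) ≡ 10 (mod 11); P is NOT on the curve.

Evaluate F(8, 10, 10) term-by-term (mod 11).
  -3*X*Y ↦ -3·8·10·1 = -240
  -2*X*Z ↦ -2·8·1·10 = -160
  -3*Y**2 ↦ -3·1·100·1 = -300
  3*Y*Z ↦ 3·1·10·10 = 300
  3*Z**2 ↦ 3·1·1·100 = 300
Sum: F(8, 10, 10) = (-240) + (-160) + (-300) + (300) + (300) = -100.
Reducing mod 11: -100 ≡ 10 (mod 11).
Since F(a, b, c) ≡ 10 ≠ 0 (mod 11), P does NOT lie on the curve.


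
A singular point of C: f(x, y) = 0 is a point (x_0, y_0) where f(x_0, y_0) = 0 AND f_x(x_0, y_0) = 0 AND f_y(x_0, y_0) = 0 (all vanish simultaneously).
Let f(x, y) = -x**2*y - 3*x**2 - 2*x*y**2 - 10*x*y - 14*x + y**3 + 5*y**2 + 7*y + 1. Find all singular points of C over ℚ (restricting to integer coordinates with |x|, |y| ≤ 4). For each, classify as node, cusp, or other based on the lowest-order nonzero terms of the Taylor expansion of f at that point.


Singular points: {(-1, -2)}; classification: node.

Compute partial derivatives:
  f_x = -2*x*y - 6*x - 2*y**2 - 10*y - 14.
  f_y = -x**2 - 4*x*y - 10*x + 3*y**2 + 10*y + 7.
Scan x_0 ∈ {−4, ..., 4}. For each x_0, f_y(x_0, y) is a polynomial in y; find its integer roots y ∈ {−4, ..., 4}, then test f_x and f at those candidates.
  x = -4: f_y(-4, y) = 3*y**2 + 26*y + 31; no integer root y with |y| ≤ 4.
  x = -3: f_y(-3, y) = 3*y**2 + 22*y + 28; no integer root y with |y| ≤ 4.
  x = -2: f_y(-2, y) = 3*y**2 + 18*y + 23; no integer root y with |y| ≤ 4.
  x = -1: f_y(-1, y) = 3*y**2 + 14*y + 16; vanishes at y ∈ {-2}. (-1, -2): f_x = 0, f = 0 — SINGULAR.
  x = 0: f_y(0, y) = 3*y**2 + 10*y + 7; vanishes at y ∈ {-1}. (0, -1): f_x = -6 ≠ 0.
  x = 1: f_y(1, y) = 3*y**2 + 6*y - 4; no integer root y with |y| ≤ 4.
  x = 2: f_y(2, y) = 3*y**2 + 2*y - 17; no integer root y with |y| ≤ 4.
  x = 3: f_y(3, y) = 3*y**2 - 2*y - 32; no integer root y with |y| ≤ 4.
  x = 4: f_y(4, y) = 3*y**2 - 6*y - 49; no integer root y with |y| ≤ 4.
Only singular point on the grid: (-1, -2).
Classify: substitute x = -1 + u, y = -2 + v and expand: f = -u**2*v - u**2 - 2*u*v**2 + v**3 + v**2.
No constant or linear terms (consistent with a singular point). Quadratic part: -u**2 + v**2. Cubic part: -u**2*v - 2*u*v**2 + v**3.
The quadratic part v**2 - u**2 = (v − u)(v + u) splits into two distinct linear factors, so there are two distinct tangent lines y − -2 = ±(x − -1) — this is a node (ordinary double point).
Classification: node.


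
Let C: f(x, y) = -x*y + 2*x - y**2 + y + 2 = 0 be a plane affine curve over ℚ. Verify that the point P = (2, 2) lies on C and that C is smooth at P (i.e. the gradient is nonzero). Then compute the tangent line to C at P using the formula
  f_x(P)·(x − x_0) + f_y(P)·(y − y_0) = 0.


Tangent line at P: 10 - 5*y = 0.

Step 1: f(2, 2) = 0, so P lies on C.
Step 2: partial derivatives
  f_x(x, y) = 2 - y, f_y(x, y) = -x - 2*y + 1.
  f_x(P) = 0, f_y(P) = -5 (gradient nonzero, so P is smooth).
Step 3: tangent line at P: 0·(x − 2) + -5·(y − 2) = 0.
Expanding: 10 - 5*y = 0.


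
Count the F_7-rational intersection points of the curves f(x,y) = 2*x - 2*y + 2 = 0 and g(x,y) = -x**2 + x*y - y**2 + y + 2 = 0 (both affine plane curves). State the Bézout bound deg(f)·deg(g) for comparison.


Common zeros: {(3, 4), (4, 5)}; count = 2; Bézout bound = 2.

deg(f) = 1, deg(g) = 2, so Bézout bound = 2.
Scan x ∈ F_7. For each x, list the y ∈ F_7 with f(x, y) ≡ 0 and those with g(x, y) ≡ 0 (mod 7); the common zeros in that column are the intersection.
  x = 0: f ≡ 0 at y ∈ {1}; g ≡ 0 at y ∈ {2, 6}; common: ∅.
  x = 1: f ≡ 0 at y ∈ {2}; g ≡ 0 at y ∈ {4, 5}; common: ∅.
  x = 2: f ≡ 0 at y ∈ {3}; g ≡ 0 at y ∈ {1, 2}; common: ∅.
  x = 3: f ≡ 0 at y ∈ {4}; g ≡ 0 at y ∈ {0, 4}; common: {4}.
  x = 4: f ≡ 0 at y ∈ {5}; g ≡ 0 at y ∈ {0, 5}; common: {5}.
  x = 5: f ≡ 0 at y ∈ {6}; g ≡ 0 at y ∈ {3}; common: ∅.
  x = 6: f ≡ 0 at y ∈ {0}; g ≡ 0 at y ∈ {1, 6}; common: ∅.
Collecting: common zeros = {(3, 4), (4, 5)}, so the count is 2.
Comparison with the Bézout bound: 2 ≤ 2 = deg(f)·deg(g), as expected for curves with no common component (the bound is attained).


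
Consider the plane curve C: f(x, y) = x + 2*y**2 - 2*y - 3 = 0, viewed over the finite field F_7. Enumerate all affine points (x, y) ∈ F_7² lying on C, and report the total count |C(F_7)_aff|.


Affine F_7-points: {(0, 4), (3, 0), (3, 1), (5, 3), (5, 5), (6, 2), (6, 6)}; count = 7.

For each of the 49 pairs (x, y) ∈ F_7², evaluate f(x, y) mod 7. Record the zeros.
  x = 0: [0↦4, 1↦4, 2↦1, 3↦2, 4↦0, 5↦2, 6↦1]  zeros at y ∈ {4}
  x = 1: [0↦5, 1↦5, 2↦2, 3↦3, 4↦1, 5↦3, 6↦2]  zeros at y ∈ ∅
  x = 2: [0↦6, 1↦6, 2↦3, 3↦4, 4↦2, 5↦4, 6↦3]  zeros at y ∈ ∅
  x = 3: [0↦0, 1↦0, 2↦4, 3↦5, 4↦3, 5↦5, 6↦4]  zeros at y ∈ {0, 1}
  x = 4: [0↦1, 1↦1, 2↦5, 3↦6, 4↦4, 5↦6, 6↦5]  zeros at y ∈ ∅
  x = 5: [0↦2, 1↦2, 2↦6, 3↦0, 4↦5, 5↦0, 6↦6]  zeros at y ∈ {3, 5}
  x = 6: [0↦3, 1↦3, 2↦0, 3↦1, 4↦6, 5↦1, 6↦0]  zeros at y ∈ {2, 6}
Collecting zeros: affine points = {(0, 4), (3, 0), (3, 1), (5, 3), (5, 5), (6, 2), (6, 6)}.
Total count |C(F_7)_aff| = 7.


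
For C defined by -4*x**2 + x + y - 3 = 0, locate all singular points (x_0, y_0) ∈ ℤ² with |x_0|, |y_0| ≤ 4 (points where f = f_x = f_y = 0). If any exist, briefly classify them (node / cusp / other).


No singular points in the scanned grid; C is smooth there.

Compute partial derivatives:
  f_x = 1 - 8*x.
  f_y = 1.
f_y = 1 is a nonzero constant, so f_y never vanishes: no point (x, y) can satisfy f = f_x = f_y = 0. In particular no (x, y) ∈ {−4, ..., 4}² is singular; the curve is smooth.


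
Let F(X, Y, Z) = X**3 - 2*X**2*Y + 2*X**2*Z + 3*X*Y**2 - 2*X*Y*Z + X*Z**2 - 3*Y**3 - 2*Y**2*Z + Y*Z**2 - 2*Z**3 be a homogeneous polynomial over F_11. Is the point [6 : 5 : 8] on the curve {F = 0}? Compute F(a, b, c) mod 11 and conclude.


F(6,5,8) ≡ 0 (mod 11); P is on the curve.

Evaluate F(6, 5, 8) term-by-term (mod 11).
  X**3 ↦ 1·216·1·1 = 216
  -2*X**2*Y ↦ -2·36·5·1 = -360
  2*X**2*Z ↦ 2·36·1·8 = 576
  3*X*Y**2 ↦ 3·6·25·1 = 450
  -2*X*Y*Z ↦ -2·6·5·8 = -480
  X*Z**2 ↦ 1·6·1·64 = 384
  -3*Y**3 ↦ -3·1·125·1 = -375
  -2*Y**2*Z ↦ -2·1·25·8 = -400
  Y*Z**2 ↦ 1·1·5·64 = 320
  -2*Z**3 ↦ -2·1·1·512 = -1024
Sum: F(6, 5, 8) = (216) + (-360) + (576) + (450) + (-480) + (384) + (-375) + (-400) + (320) + (-1024) = -693.
Reducing mod 11: -693 ≡ 0 (mod 11).
Since F(a, b, c) ≡ 0 (mod 11), P lies on the curve.


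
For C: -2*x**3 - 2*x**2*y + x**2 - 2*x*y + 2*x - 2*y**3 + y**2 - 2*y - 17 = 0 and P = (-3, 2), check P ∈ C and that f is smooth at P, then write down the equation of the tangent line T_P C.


Tangent line at P: -38*x - 34*y - 46 = 0.

Step 1: f(-3, 2) = 0, so P lies on C.
Step 2: partial derivatives
  f_x(x, y) = -6*x**2 - 4*x*y + 2*x - 2*y + 2, f_y(x, y) = -2*x**2 - 2*x - 6*y**2 + 2*y - 2.
  f_x(P) = -38, f_y(P) = -34 (gradient nonzero, so P is smooth).
Step 3: tangent line at P: -38·(x − -3) + -34·(y − 2) = 0.
Expanding: -38*x - 34*y - 46 = 0.


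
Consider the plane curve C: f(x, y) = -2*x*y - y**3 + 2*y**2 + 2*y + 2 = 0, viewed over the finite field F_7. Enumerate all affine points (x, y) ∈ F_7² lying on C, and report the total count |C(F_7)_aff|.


Affine F_7-points: {(0, 5), (1, 3), (2, 6), (5, 2), (6, 1), (6, 4)}; count = 6.

For each of the 49 pairs (x, y) ∈ F_7², evaluate f(x, y) mod 7. Record the zeros.
  x = 0: [0↦2, 1↦5, 2↦6, 3↦6, 4↦6, 5↦0, 6↦3]  zeros at y ∈ {5}
  x = 1: [0↦2, 1↦3, 2↦2, 3↦0, 4↦5, 5↦4, 6↦5]  zeros at y ∈ {3}
  x = 2: [0↦2, 1↦1, 2↦5, 3↦1, 4↦4, 5↦1, 6↦0]  zeros at y ∈ {6}
  x = 3: [0↦2, 1↦6, 2↦1, 3↦2, 4↦3, 5↦5, 6↦2]  zeros at y ∈ ∅
  x = 4: [0↦2, 1↦4, 2↦4, 3↦3, 4↦2, 5↦2, 6↦4]  zeros at y ∈ ∅
  x = 5: [0↦2, 1↦2, 2↦0, 3↦4, 4↦1, 5↦6, 6↦6]  zeros at y ∈ {2}
  x = 6: [0↦2, 1↦0, 2↦3, 3↦5, 4↦0, 5↦3, 6↦1]  zeros at y ∈ {1, 4}
Collecting zeros: affine points = {(0, 5), (1, 3), (2, 6), (5, 2), (6, 1), (6, 4)}.
Total count |C(F_7)_aff| = 6.


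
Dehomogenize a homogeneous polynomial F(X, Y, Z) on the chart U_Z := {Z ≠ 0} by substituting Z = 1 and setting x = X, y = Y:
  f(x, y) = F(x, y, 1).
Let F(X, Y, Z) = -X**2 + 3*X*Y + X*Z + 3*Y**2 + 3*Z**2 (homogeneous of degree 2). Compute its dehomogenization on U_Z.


f(x, y) = -x**2 + 3*x*y + x + 3*y**2 + 3

On U_Z we set Z = 1. Each monomial c·X^i·Y^j·Z^k in F becomes c·x^i·y^j·1^k = c·x^i·y^j.
Substituting Z = 1: F(X, Y, 1) = -x**2 + 3*x*y + x + 3*y**2 + 3.
Note: deg(f) ≤ deg(F) = 2; strict inequality happens when F is divisible by Z (lost terms).


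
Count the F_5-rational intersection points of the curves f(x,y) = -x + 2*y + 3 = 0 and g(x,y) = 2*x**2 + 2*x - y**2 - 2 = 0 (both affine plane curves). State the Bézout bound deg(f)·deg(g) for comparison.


Common zeros: ∅; count = 0; Bézout bound = 2.

deg(f) = 1, deg(g) = 2, so Bézout bound = 2.
Scan x ∈ F_5. For each x, list the y ∈ F_5 with f(x, y) ≡ 0 and those with g(x, y) ≡ 0 (mod 5); the common zeros in that column are the intersection.
  x = 0: f ≡ 0 at y ∈ {1}; g ≡ 0 at y ∈ ∅; common: ∅.
  x = 1: f ≡ 0 at y ∈ {4}; g ≡ 0 at y ∈ ∅; common: ∅.
  x = 2: f ≡ 0 at y ∈ {2}; g ≡ 0 at y ∈ {0}; common: ∅.
  x = 3: f ≡ 0 at y ∈ {0}; g ≡ 0 at y ∈ ∅; common: ∅.
  x = 4: f ≡ 0 at y ∈ {3}; g ≡ 0 at y ∈ ∅; common: ∅.
Collecting: common zeros = ∅, so the count is 0.
Comparison with the Bézout bound: 0 ≤ 2 = deg(f)·deg(g), as expected for curves with no common component (the affine F_5-count falls short of the bound because intersections may lie at infinity, over extension fields, or carry multiplicity).


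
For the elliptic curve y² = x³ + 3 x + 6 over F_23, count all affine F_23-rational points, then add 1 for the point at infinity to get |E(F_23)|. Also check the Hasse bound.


Affine points = {(0, 11), (0, 12), (4, 6), (4, 17), (5, 10), (5, 13), (7, 5), (7, 18), (8, 6), (8, 17), (9, 7), (9, 16), (10, 1), (10, 22), (11, 6), (11, 17), (14, 3), (14, 20), (17, 5), (17, 18), (18, 2), (18, 21), (20, 4), (20, 19), (22, 5), (22, 18)}; affine count = 26; |E(F_23)| = 27.

Discriminant check: Δ ∝ 4a³ + 27b² = 4·3³ + 27·6² = 4·27 + 27·36 ≡ 22 (mod 23). Nonzero ⇒ E is nonsingular.
For each x ∈ F_23, compute rhs = x³ + 3·x + 6 mod 23, then count y ∈ F_23 with y² ≡ rhs.
  x = 0: rhs = 6, matching y values: 11, 12 (2 points).
  x = 1: rhs = 10, matching y values: none (0 points).
  x = 2: rhs = 20, matching y values: none (0 points).
  x = 3: rhs = 19, matching y values: none (0 points).
  x = 4: rhs = 13, matching y values: 6, 17 (2 points).
  x = 5: rhs = 8, matching y values: 10, 13 (2 points).
  x = 6: rhs = 10, matching y values: none (0 points).
  x = 7: rhs = 2, matching y values: 5, 18 (2 points).
  x = 8: rhs = 13, matching y values: 6, 17 (2 points).
  x = 9: rhs = 3, matching y values: 7, 16 (2 points).
  x = 10: rhs = 1, matching y values: 1, 22 (2 points).
  x = 11: rhs = 13, matching y values: 6, 17 (2 points).
  x = 12: rhs = 22, matching y values: none (0 points).
  x = 13: rhs = 11, matching y values: none (0 points).
  x = 14: rhs = 9, matching y values: 3, 20 (2 points).
  x = 15: rhs = 22, matching y values: none (0 points).
  x = 16: rhs = 10, matching y values: none (0 points).
  x = 17: rhs = 2, matching y values: 5, 18 (2 points).
  x = 18: rhs = 4, matching y values: 2, 21 (2 points).
  x = 19: rhs = 22, matching y values: none (0 points).
  x = 20: rhs = 16, matching y values: 4, 19 (2 points).
  x = 21: rhs = 15, matching y values: none (0 points).
  x = 22: rhs = 2, matching y values: 5, 18 (2 points).
Total affine count: 26.
Full point count |E(F_23)| = 26 + 1 = 27.
Hasse bound: |27 − (23+1)| = |3| = 3 ≤ 2√23 ≈ 9.5917 ✓.


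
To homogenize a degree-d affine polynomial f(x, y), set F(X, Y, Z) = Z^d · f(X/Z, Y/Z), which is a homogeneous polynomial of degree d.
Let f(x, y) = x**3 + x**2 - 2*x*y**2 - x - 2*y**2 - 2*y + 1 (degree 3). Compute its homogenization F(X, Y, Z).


F(X, Y, Z) = X**3 + X**2*Z - 2*X*Y**2 - X*Z**2 - 2*Y**2*Z - 2*Y*Z**2 + Z**3

deg(f) = 3.
Substitute x = X/Z, y = Y/Z into f, then multiply by Z^3.
  monomial 1·x^3·y^0 ↦ 1·X^3·Y^0·Z^0.
  monomial 1·x^2·y^0 ↦ 1·X^2·Y^0·Z^1.
  monomial -2·x^1·y^2 ↦ -2·X^1·Y^2·Z^0.
  monomial -1·x^1·y^0 ↦ -1·X^1·Y^0·Z^2.
  monomial -2·x^0·y^2 ↦ -2·X^0·Y^2·Z^1.
  monomial -2·x^0·y^1 ↦ -2·X^0·Y^1·Z^2.
  monomial 1·x^0·y^0 ↦ 1·X^0·Y^0·Z^3.
Collecting: F(X, Y, Z) = X**3 + X**2*Z - 2*X*Y**2 - X*Z**2 - 2*Y**2*Z - 2*Y*Z**2 + Z**3.


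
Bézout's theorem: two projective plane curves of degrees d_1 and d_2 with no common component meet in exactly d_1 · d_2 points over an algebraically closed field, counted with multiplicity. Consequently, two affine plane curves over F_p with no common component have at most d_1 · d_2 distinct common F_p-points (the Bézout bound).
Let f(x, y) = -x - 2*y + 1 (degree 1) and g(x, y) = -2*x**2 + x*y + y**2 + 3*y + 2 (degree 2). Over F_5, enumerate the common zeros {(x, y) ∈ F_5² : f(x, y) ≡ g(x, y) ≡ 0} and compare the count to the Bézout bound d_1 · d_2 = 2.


Common zeros: {(0, 3), (1, 0)}; count = 2; Bézout bound = 2.

deg(f) = 1, deg(g) = 2, so Bézout bound = 2.
Scan x ∈ F_5. For each x, list the y ∈ F_5 with f(x, y) ≡ 0 and those with g(x, y) ≡ 0 (mod 5); the common zeros in that column are the intersection.
  x = 0: f ≡ 0 at y ∈ {3}; g ≡ 0 at y ∈ {3, 4}; common: {3}.
  x = 1: f ≡ 0 at y ∈ {0}; g ≡ 0 at y ∈ {0, 1}; common: {0}.
  x = 2: f ≡ 0 at y ∈ {2}; g ≡ 0 at y ∈ {1, 4}; common: ∅.
  x = 3: f ≡ 0 at y ∈ {4}; g ≡ 0 at y ∈ {2}; common: ∅.
  x = 4: f ≡ 0 at y ∈ {1}; g ≡ 0 at y ∈ {0, 3}; common: ∅.
Collecting: common zeros = {(0, 3), (1, 0)}, so the count is 2.
Comparison with the Bézout bound: 2 ≤ 2 = deg(f)·deg(g), as expected for curves with no common component (the bound is attained).


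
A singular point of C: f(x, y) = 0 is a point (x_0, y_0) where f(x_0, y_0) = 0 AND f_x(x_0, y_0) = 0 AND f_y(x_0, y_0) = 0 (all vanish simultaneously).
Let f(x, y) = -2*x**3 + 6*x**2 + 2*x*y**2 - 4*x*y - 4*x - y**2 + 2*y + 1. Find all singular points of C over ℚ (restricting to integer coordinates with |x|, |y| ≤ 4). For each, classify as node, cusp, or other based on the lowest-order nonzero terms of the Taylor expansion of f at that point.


Singular points: {(1, 1)}; classification: cusp.

Compute partial derivatives:
  f_x = -6*x**2 + 12*x + 2*y**2 - 4*y - 4.
  f_y = 4*x*y - 4*x - 2*y + 2.
Scan x_0 ∈ {−4, ..., 4}. For each x_0, f_y(x_0, y) is a polynomial in y; find its integer roots y ∈ {−4, ..., 4}, then test f_x and f at those candidates.
  x = -4: f_y(-4, y) = 18 - 18*y; vanishes at y ∈ {1}. (-4, 1): f_x = -150 ≠ 0.
  x = -3: f_y(-3, y) = 14 - 14*y; vanishes at y ∈ {1}. (-3, 1): f_x = -96 ≠ 0.
  x = -2: f_y(-2, y) = 10 - 10*y; vanishes at y ∈ {1}. (-2, 1): f_x = -54 ≠ 0.
  x = -1: f_y(-1, y) = 6 - 6*y; vanishes at y ∈ {1}. (-1, 1): f_x = -24 ≠ 0.
  x = 0: f_y(0, y) = 2 - 2*y; vanishes at y ∈ {1}. (0, 1): f_x = -6 ≠ 0.
  x = 1: f_y(1, y) = 2*y - 2; vanishes at y ∈ {1}. (1, 1): f_x = 0, f = 0 — SINGULAR.
  x = 2: f_y(2, y) = 6*y - 6; vanishes at y ∈ {1}. (2, 1): f_x = -6 ≠ 0.
  x = 3: f_y(3, y) = 10*y - 10; vanishes at y ∈ {1}. (3, 1): f_x = -24 ≠ 0.
  x = 4: f_y(4, y) = 14*y - 14; vanishes at y ∈ {1}. (4, 1): f_x = -54 ≠ 0.
Only singular point on the grid: (1, 1).
Classify: substitute x = 1 + u, y = 1 + v and expand: f = -2*u**3 + 2*u*v**2 + v**2.
No constant or linear terms (consistent with a singular point). Quadratic part: v**2. Cubic part: -2*u**3 + 2*u*v**2.
The quadratic part v**2 is a perfect square, so there is a single (double) tangent line v = 0, i.e. y = 1. Restricting the cubic part to that line (v = 0) leaves -2*u**3 ≠ 0, so f is not divisible by v and the branch is v² ≈ 2*u**3 to lowest order — this is a cusp.
Classification: cusp.


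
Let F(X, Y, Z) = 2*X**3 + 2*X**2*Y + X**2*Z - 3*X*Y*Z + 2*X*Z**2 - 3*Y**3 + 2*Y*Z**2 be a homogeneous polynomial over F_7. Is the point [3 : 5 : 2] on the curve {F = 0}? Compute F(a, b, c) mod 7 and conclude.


F(3,5,2) ≡ 6 (mod 7); P is NOT on the curve.

Evaluate F(3, 5, 2) term-by-term (mod 7).
  2*X**3 ↦ 2·27·1·1 = 54
  2*X**2*Y ↦ 2·9·5·1 = 90
  X**2*Z ↦ 1·9·1·2 = 18
  -3*X*Y*Z ↦ -3·3·5·2 = -90
  2*X*Z**2 ↦ 2·3·1·4 = 24
  -3*Y**3 ↦ -3·1·125·1 = -375
  2*Y*Z**2 ↦ 2·1·5·4 = 40
Sum: F(3, 5, 2) = (54) + (90) + (18) + (-90) + (24) + (-375) + (40) = -239.
Reducing mod 7: -239 ≡ 6 (mod 7).
Since F(a, b, c) ≡ 6 ≠ 0 (mod 7), P does NOT lie on the curve.


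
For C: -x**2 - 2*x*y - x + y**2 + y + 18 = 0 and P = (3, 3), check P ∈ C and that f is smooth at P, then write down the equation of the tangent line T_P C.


Tangent line at P: -13*x + y + 36 = 0.

Step 1: f(3, 3) = 0, so P lies on C.
Step 2: partial derivatives
  f_x(x, y) = -2*x - 2*y - 1, f_y(x, y) = -2*x + 2*y + 1.
  f_x(P) = -13, f_y(P) = 1 (gradient nonzero, so P is smooth).
Step 3: tangent line at P: -13·(x − 3) + 1·(y − 3) = 0.
Expanding: -13*x + y + 36 = 0.


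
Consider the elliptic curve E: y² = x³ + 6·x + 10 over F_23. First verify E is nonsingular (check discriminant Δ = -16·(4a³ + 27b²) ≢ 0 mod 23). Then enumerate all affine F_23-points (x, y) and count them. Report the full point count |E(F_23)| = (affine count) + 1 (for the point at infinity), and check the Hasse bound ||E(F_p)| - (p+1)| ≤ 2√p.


Affine points = {(3, 3), (3, 20), (4, 11), (4, 12), (5, 2), (5, 21), (6, 3), (6, 20), (7, 2), (7, 21), (8, 8), (8, 15), (10, 9), (10, 14), (11, 2), (11, 21), (12, 4), (12, 19), (13, 10), (13, 13), (14, 3), (14, 20), (15, 5), (15, 18), (16, 4), (16, 19), (18, 4), (18, 19), (21, 6), (21, 17), (22, 7), (22, 16)}; affine count = 32; |E(F_23)| = 33.

Discriminant check: Δ ∝ 4a³ + 27b² = 4·6³ + 27·10² = 4·216 + 27·100 ≡ 22 (mod 23). Nonzero ⇒ E is nonsingular.
For each x ∈ F_23, compute rhs = x³ + 6·x + 10 mod 23, then count y ∈ F_23 with y² ≡ rhs.
  x = 0: rhs = 10, matching y values: none (0 points).
  x = 1: rhs = 17, matching y values: none (0 points).
  x = 2: rhs = 7, matching y values: none (0 points).
  x = 3: rhs = 9, matching y values: 3, 20 (2 points).
  x = 4: rhs = 6, matching y values: 11, 12 (2 points).
  x = 5: rhs = 4, matching y values: 2, 21 (2 points).
  x = 6: rhs = 9, matching y values: 3, 20 (2 points).
  x = 7: rhs = 4, matching y values: 2, 21 (2 points).
  x = 8: rhs = 18, matching y values: 8, 15 (2 points).
  x = 9: rhs = 11, matching y values: none (0 points).
  x = 10: rhs = 12, matching y values: 9, 14 (2 points).
  x = 11: rhs = 4, matching y values: 2, 21 (2 points).
  x = 12: rhs = 16, matching y values: 4, 19 (2 points).
  x = 13: rhs = 8, matching y values: 10, 13 (2 points).
  x = 14: rhs = 9, matching y values: 3, 20 (2 points).
  x = 15: rhs = 2, matching y values: 5, 18 (2 points).
  x = 16: rhs = 16, matching y values: 4, 19 (2 points).
  x = 17: rhs = 11, matching y values: none (0 points).
  x = 18: rhs = 16, matching y values: 4, 19 (2 points).
  x = 19: rhs = 14, matching y values: none (0 points).
  x = 20: rhs = 11, matching y values: none (0 points).
  x = 21: rhs = 13, matching y values: 6, 17 (2 points).
  x = 22: rhs = 3, matching y values: 7, 16 (2 points).
Total affine count: 32.
Full point count |E(F_23)| = 32 + 1 = 33.
Hasse bound: |33 − (23+1)| = |9| = 9 ≤ 2√23 ≈ 9.5917 ✓.


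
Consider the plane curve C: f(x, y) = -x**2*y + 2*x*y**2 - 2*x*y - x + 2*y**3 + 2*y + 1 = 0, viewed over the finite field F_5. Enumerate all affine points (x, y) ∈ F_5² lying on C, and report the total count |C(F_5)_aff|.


Affine F_5-points: {(0, 1), (1, 0), (3, 4), (4, 1), (4, 4)}; count = 5.

For each of the 25 pairs (x, y) ∈ F_5², evaluate f(x, y) mod 5. Record the zeros.
  x = 0: [0↦1, 1↦0, 2↦1, 3↦1, 4↦2]  zeros at y ∈ {1}
  x = 1: [0↦0, 1↦3, 2↦2, 3↦4, 4↦1]  zeros at y ∈ {0}
  x = 2: [0↦4, 1↦4, 2↦4, 3↦1, 4↦2]  zeros at y ∈ ∅
  x = 3: [0↦3, 1↦3, 2↦2, 3↦2, 4↦0]  zeros at y ∈ {4}
  x = 4: [0↦2, 1↦0, 2↦1, 3↦2, 4↦0]  zeros at y ∈ {1, 4}
Collecting zeros: affine points = {(0, 1), (1, 0), (3, 4), (4, 1), (4, 4)}.
Total count |C(F_5)_aff| = 5.


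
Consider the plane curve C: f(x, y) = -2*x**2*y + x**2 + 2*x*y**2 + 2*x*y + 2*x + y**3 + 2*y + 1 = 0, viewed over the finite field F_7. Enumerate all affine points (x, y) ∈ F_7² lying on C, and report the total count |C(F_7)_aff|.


Affine F_7-points: {(1, 5), (2, 5), (2, 6), (3, 2), (4, 2), (6, 0)}; count = 6.

For each of the 49 pairs (x, y) ∈ F_7², evaluate f(x, y) mod 7. Record the zeros.
  x = 0: [0↦1, 1↦4, 2↦6, 3↦6, 4↦3, 5↦3, 6↦5]  zeros at y ∈ ∅
  x = 1: [0↦4, 1↦2, 2↦3, 3↦6, 4↦3, 5↦0, 6↦3]  zeros at y ∈ {5}
  x = 2: [0↦2, 1↦5, 2↦1, 3↦3, 4↦3, 5↦0, 6↦0]  zeros at y ∈ {5, 6}
  x = 3: [0↦2, 1↦6, 2↦0, 3↦4, 4↦3, 5↦3, 6↦3]  zeros at y ∈ {2}
  x = 4: [0↦4, 1↦5, 2↦0, 3↦2, 4↦3, 5↦2, 6↦5]  zeros at y ∈ {2}
  x = 5: [0↦1, 1↦2, 2↦1, 3↦4, 4↦3, 5↦4, 6↦6]  zeros at y ∈ ∅
  x = 6: [0↦0, 1↦4, 2↦3, 3↦3, 4↦3, 5↦2, 6↦6]  zeros at y ∈ {0}
Collecting zeros: affine points = {(1, 5), (2, 5), (2, 6), (3, 2), (4, 2), (6, 0)}.
Total count |C(F_7)_aff| = 6.


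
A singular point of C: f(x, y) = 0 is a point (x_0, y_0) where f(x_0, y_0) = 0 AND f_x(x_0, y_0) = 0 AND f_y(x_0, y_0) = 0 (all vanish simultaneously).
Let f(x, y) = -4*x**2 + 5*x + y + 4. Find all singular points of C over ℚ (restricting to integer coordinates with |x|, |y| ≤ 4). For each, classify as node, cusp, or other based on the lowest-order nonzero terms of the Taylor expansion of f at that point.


No singular points in the scanned grid; C is smooth there.

Compute partial derivatives:
  f_x = 5 - 8*x.
  f_y = 1.
f_y = 1 is a nonzero constant, so f_y never vanishes: no point (x, y) can satisfy f = f_x = f_y = 0. In particular no (x, y) ∈ {−4, ..., 4}² is singular; the curve is smooth.


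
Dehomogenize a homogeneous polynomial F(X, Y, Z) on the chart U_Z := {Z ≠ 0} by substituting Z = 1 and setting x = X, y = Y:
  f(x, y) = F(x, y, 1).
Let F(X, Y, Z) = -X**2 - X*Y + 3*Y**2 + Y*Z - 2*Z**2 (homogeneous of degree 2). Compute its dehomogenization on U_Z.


f(x, y) = -x**2 - x*y + 3*y**2 + y - 2

On U_Z we set Z = 1. Each monomial c·X^i·Y^j·Z^k in F becomes c·x^i·y^j·1^k = c·x^i·y^j.
Substituting Z = 1: F(X, Y, 1) = -x**2 - x*y + 3*y**2 + y - 2.
Note: deg(f) ≤ deg(F) = 2; strict inequality happens when F is divisible by Z (lost terms).


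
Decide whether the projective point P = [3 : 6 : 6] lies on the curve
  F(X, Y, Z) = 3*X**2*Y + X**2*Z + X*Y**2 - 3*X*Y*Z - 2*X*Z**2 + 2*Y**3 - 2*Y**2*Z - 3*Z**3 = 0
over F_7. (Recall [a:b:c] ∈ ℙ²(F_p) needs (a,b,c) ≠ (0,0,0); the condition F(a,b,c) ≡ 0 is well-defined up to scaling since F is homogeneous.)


F(3,6,6) ≡ 4 (mod 7); P is NOT on the curve.

Evaluate F(3, 6, 6) term-by-term (mod 7).
  3*X**2*Y ↦ 3·9·6·1 = 162
  X**2*Z ↦ 1·9·1·6 = 54
  X*Y**2 ↦ 1·3·36·1 = 108
  -3*X*Y*Z ↦ -3·3·6·6 = -324
  -2*X*Z**2 ↦ -2·3·1·36 = -216
  2*Y**3 ↦ 2·1·216·1 = 432
  -2*Y**2*Z ↦ -2·1·36·6 = -432
  -3*Z**3 ↦ -3·1·1·216 = -648
Sum: F(3, 6, 6) = (162) + (54) + (108) + (-324) + (-216) + (432) + (-432) + (-648) = -864.
Reducing mod 7: -864 ≡ 4 (mod 7).
Since F(a, b, c) ≡ 4 ≠ 0 (mod 7), P does NOT lie on the curve.


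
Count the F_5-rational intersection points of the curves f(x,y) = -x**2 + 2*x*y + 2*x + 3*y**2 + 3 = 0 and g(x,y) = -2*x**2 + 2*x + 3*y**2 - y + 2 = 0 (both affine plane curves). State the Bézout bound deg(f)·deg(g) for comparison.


Common zeros: {(2, 1), (3, 0)}; count = 2; Bézout bound = 4.

deg(f) = 2, deg(g) = 2, so Bézout bound = 4.
Scan x ∈ F_5. For each x, list the y ∈ F_5 with f(x, y) ≡ 0 and those with g(x, y) ≡ 0 (mod 5); the common zeros in that column are the intersection.
  x = 0: f ≡ 0 at y ∈ {2, 3}; g ≡ 0 at y ∈ ∅; common: ∅.
  x = 1: f ≡ 0 at y ∈ {2, 4}; g ≡ 0 at y ∈ ∅; common: ∅.
  x = 2: f ≡ 0 at y ∈ {1}; g ≡ 0 at y ∈ {1}; common: {1}.
  x = 3: f ≡ 0 at y ∈ {0, 3}; g ≡ 0 at y ∈ {0, 2}; common: {0}.
  x = 4: f ≡ 0 at y ∈ {0, 4}; g ≡ 0 at y ∈ {1}; common: ∅.
Collecting: common zeros = {(2, 1), (3, 0)}, so the count is 2.
Comparison with the Bézout bound: 2 ≤ 4 = deg(f)·deg(g), as expected for curves with no common component (the affine F_5-count falls short of the bound because intersections may lie at infinity, over extension fields, or carry multiplicity).


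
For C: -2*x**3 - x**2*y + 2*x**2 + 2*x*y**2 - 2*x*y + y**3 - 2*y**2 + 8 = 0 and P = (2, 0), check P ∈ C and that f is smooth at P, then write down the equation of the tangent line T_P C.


Tangent line at P: -16*x - 8*y + 32 = 0.

Step 1: f(2, 0) = 0, so P lies on C.
Step 2: partial derivatives
  f_x(x, y) = -6*x**2 - 2*x*y + 4*x + 2*y**2 - 2*y, f_y(x, y) = -x**2 + 4*x*y - 2*x + 3*y**2 - 4*y.
  f_x(P) = -16, f_y(P) = -8 (gradient nonzero, so P is smooth).
Step 3: tangent line at P: -16·(x − 2) + -8·(y − 0) = 0.
Expanding: -16*x - 8*y + 32 = 0.


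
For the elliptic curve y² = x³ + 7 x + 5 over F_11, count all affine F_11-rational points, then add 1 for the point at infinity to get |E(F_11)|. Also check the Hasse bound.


Affine points = {(0, 4), (0, 7), (2, 4), (2, 7), (3, 3), (3, 8), (4, 3), (4, 8), (5, 0), (7, 1), (7, 10), (8, 1), (8, 10), (9, 4), (9, 7)}; affine count = 15; |E(F_11)| = 16.

Discriminant check: Δ ∝ 4a³ + 27b² = 4·7³ + 27·5² = 4·343 + 27·25 ≡ 1 (mod 11). Nonzero ⇒ E is nonsingular.
For each x ∈ F_11, compute rhs = x³ + 7·x + 5 mod 11, then count y ∈ F_11 with y² ≡ rhs.
  x = 0: rhs = 5, matching y values: 4, 7 (2 points).
  x = 1: rhs = 2, matching y values: none (0 points).
  x = 2: rhs = 5, matching y values: 4, 7 (2 points).
  x = 3: rhs = 9, matching y values: 3, 8 (2 points).
  x = 4: rhs = 9, matching y values: 3, 8 (2 points).
  x = 5: rhs = 0, matching y values: 0 (1 points).
  x = 6: rhs = 10, matching y values: none (0 points).
  x = 7: rhs = 1, matching y values: 1, 10 (2 points).
  x = 8: rhs = 1, matching y values: 1, 10 (2 points).
  x = 9: rhs = 5, matching y values: 4, 7 (2 points).
  x = 10: rhs = 8, matching y values: none (0 points).
Total affine count: 15.
Full point count |E(F_11)| = 15 + 1 = 16.
Hasse bound: |16 − (11+1)| = |4| = 4 ≤ 2√11 ≈ 6.6332 ✓.


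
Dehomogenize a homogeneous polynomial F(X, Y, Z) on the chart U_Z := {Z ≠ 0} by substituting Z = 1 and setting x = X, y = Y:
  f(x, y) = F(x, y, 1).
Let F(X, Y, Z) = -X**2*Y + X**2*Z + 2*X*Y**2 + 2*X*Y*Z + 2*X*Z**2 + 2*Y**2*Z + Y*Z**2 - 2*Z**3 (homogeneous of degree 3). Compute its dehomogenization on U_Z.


f(x, y) = -x**2*y + x**2 + 2*x*y**2 + 2*x*y + 2*x + 2*y**2 + y - 2

On U_Z we set Z = 1. Each monomial c·X^i·Y^j·Z^k in F becomes c·x^i·y^j·1^k = c·x^i·y^j.
Substituting Z = 1: F(X, Y, 1) = -x**2*y + x**2 + 2*x*y**2 + 2*x*y + 2*x + 2*y**2 + y - 2.
Note: deg(f) ≤ deg(F) = 3; strict inequality happens when F is divisible by Z (lost terms).


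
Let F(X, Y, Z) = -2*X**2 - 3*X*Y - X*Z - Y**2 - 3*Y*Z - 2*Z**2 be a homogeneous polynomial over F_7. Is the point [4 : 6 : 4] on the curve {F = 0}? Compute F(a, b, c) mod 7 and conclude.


F(4,6,4) ≡ 6 (mod 7); P is NOT on the curve.

Evaluate F(4, 6, 4) term-by-term (mod 7).
  -2*X**2 ↦ -2·16·1·1 = -32
  -3*X*Y ↦ -3·4·6·1 = -72
  -X*Z ↦ -1·4·1·4 = -16
  -Y**2 ↦ -1·1·36·1 = -36
  -3*Y*Z ↦ -3·1·6·4 = -72
  -2*Z**2 ↦ -2·1·1·16 = -32
Sum: F(4, 6, 4) = (-32) + (-72) + (-16) + (-36) + (-72) + (-32) = -260.
Reducing mod 7: -260 ≡ 6 (mod 7).
Since F(a, b, c) ≡ 6 ≠ 0 (mod 7), P does NOT lie on the curve.


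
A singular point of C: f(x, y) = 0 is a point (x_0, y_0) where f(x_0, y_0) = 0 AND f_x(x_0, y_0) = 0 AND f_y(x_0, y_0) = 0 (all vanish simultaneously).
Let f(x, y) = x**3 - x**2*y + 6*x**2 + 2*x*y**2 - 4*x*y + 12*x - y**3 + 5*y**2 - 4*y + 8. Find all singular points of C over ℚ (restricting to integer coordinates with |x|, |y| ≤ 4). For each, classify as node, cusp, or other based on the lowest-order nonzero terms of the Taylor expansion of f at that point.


Singular points: {(-2, 0)}; classification: cusp.

Compute partial derivatives:
  f_x = 3*x**2 - 2*x*y + 12*x + 2*y**2 - 4*y + 12.
  f_y = -x**2 + 4*x*y - 4*x - 3*y**2 + 10*y - 4.
Scan x_0 ∈ {−4, ..., 4}. For each x_0, f_y(x_0, y) is a polynomial in y; find its integer roots y ∈ {−4, ..., 4}, then test f_x and f at those candidates.
  x = -4: f_y(-4, y) = -3*y**2 - 6*y - 4; no integer root y with |y| ≤ 4.
  x = -3: f_y(-3, y) = -3*y**2 - 2*y - 1; no integer root y with |y| ≤ 4.
  x = -2: f_y(-2, y) = -3*y**2 + 2*y; vanishes at y ∈ {0}. (-2, 0): f_x = 0, f = 0 — SINGULAR.
  x = -1: f_y(-1, y) = -3*y**2 + 6*y - 1; no integer root y with |y| ≤ 4.
  x = 0: f_y(0, y) = -3*y**2 + 10*y - 4; no integer root y with |y| ≤ 4.
  x = 1: f_y(1, y) = -3*y**2 + 14*y - 9; no integer root y with |y| ≤ 4.
  x = 2: f_y(2, y) = -3*y**2 + 18*y - 16; no integer root y with |y| ≤ 4.
  x = 3: f_y(3, y) = -3*y**2 + 22*y - 25; no integer root y with |y| ≤ 4.
  x = 4: f_y(4, y) = -3*y**2 + 26*y - 36; no integer root y with |y| ≤ 4.
Only singular point on the grid: (-2, 0).
Classify: substitute x = -2 + u, y = 0 + v and expand: f = u**3 - u**2*v + 2*u*v**2 - v**3 + v**2.
No constant or linear terms (consistent with a singular point). Quadratic part: v**2. Cubic part: u**3 - u**2*v + 2*u*v**2 - v**3.
The quadratic part v**2 is a perfect square, so there is a single (double) tangent line v = 0, i.e. y = 0. Restricting the cubic part to that line (v = 0) leaves u**3 ≠ 0, so f is not divisible by v and the branch is v² ≈ -u**3 to lowest order — this is a cusp.
Classification: cusp.


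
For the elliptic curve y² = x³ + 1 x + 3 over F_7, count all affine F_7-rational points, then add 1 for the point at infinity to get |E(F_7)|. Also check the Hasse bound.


Affine points = {(4, 1), (4, 6), (5, 0), (6, 1), (6, 6)}; affine count = 5; |E(F_7)| = 6.

Discriminant check: Δ ∝ 4a³ + 27b² = 4·1³ + 27·3² = 4·1 + 27·9 ≡ 2 (mod 7). Nonzero ⇒ E is nonsingular.
For each x ∈ F_7, compute rhs = x³ + 1·x + 3 mod 7, then count y ∈ F_7 with y² ≡ rhs.
  x = 0: rhs = 3, matching y values: none (0 points).
  x = 1: rhs = 5, matching y values: none (0 points).
  x = 2: rhs = 6, matching y values: none (0 points).
  x = 3: rhs = 5, matching y values: none (0 points).
  x = 4: rhs = 1, matching y values: 1, 6 (2 points).
  x = 5: rhs = 0, matching y values: 0 (1 points).
  x = 6: rhs = 1, matching y values: 1, 6 (2 points).
Total affine count: 5.
Full point count |E(F_7)| = 5 + 1 = 6.
Hasse bound: |6 − (7+1)| = |-2| = 2 ≤ 2√7 ≈ 5.2915 ✓.


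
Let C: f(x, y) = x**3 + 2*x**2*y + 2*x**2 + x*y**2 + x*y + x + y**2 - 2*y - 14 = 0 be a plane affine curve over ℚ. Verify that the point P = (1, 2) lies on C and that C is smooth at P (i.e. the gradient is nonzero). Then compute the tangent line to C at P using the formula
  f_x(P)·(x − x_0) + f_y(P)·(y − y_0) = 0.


Tangent line at P: 22*x + 9*y - 40 = 0.

Step 1: f(1, 2) = 0, so P lies on C.
Step 2: partial derivatives
  f_x(x, y) = 3*x**2 + 4*x*y + 4*x + y**2 + y + 1, f_y(x, y) = 2*x**2 + 2*x*y + x + 2*y - 2.
  f_x(P) = 22, f_y(P) = 9 (gradient nonzero, so P is smooth).
Step 3: tangent line at P: 22·(x − 1) + 9·(y − 2) = 0.
Expanding: 22*x + 9*y - 40 = 0.


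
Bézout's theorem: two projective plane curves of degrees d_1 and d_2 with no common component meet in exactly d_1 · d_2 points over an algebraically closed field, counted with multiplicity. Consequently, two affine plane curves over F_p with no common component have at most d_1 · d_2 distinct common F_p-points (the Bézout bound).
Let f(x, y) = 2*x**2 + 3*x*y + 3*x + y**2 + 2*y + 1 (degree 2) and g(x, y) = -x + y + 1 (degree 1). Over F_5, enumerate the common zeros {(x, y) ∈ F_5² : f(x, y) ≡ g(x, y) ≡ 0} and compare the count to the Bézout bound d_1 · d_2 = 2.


Common zeros: {(0, 4)}; count = 1; Bézout bound = 2.

deg(f) = 2, deg(g) = 1, so Bézout bound = 2.
Scan x ∈ F_5. For each x, list the y ∈ F_5 with f(x, y) ≡ 0 and those with g(x, y) ≡ 0 (mod 5); the common zeros in that column are the intersection.
  x = 0: f ≡ 0 at y ∈ {4}; g ≡ 0 at y ∈ {4}; common: {4}.
  x = 1: f ≡ 0 at y ∈ {2, 3}; g ≡ 0 at y ∈ {0}; common: ∅.
  x = 2: f ≡ 0 at y ∈ {0, 2}; g ≡ 0 at y ∈ {1}; common: ∅.
  x = 3: f ≡ 0 at y ∈ {1, 3}; g ≡ 0 at y ∈ {2}; common: ∅.
  x = 4: f ≡ 0 at y ∈ {0, 1}; g ≡ 0 at y ∈ {3}; common: ∅.
Collecting: common zeros = {(0, 4)}, so the count is 1.
Comparison with the Bézout bound: 1 ≤ 2 = deg(f)·deg(g), as expected for curves with no common component (the affine F_5-count falls short of the bound because intersections may lie at infinity, over extension fields, or carry multiplicity).


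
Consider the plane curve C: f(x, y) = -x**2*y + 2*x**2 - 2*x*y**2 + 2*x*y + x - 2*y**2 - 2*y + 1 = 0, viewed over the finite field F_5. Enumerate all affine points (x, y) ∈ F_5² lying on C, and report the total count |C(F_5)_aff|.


Affine F_5-points: {(1, 3), (3, 2), (3, 3)}; count = 3.

For each of the 25 pairs (x, y) ∈ F_5², evaluate f(x, y) mod 5. Record the zeros.
  x = 0: [0↦1, 1↦2, 2↦4, 3↦2, 4↦1]  zeros at y ∈ ∅
  x = 1: [0↦4, 1↦4, 2↦1, 3↦0, 4↦1]  zeros at y ∈ {3}
  x = 2: [0↦1, 1↦3, 2↦3, 3↦1, 4↦2]  zeros at y ∈ ∅
  x = 3: [0↦2, 1↦4, 2↦0, 3↦0, 4↦4]  zeros at y ∈ {2, 3}
  x = 4: [0↦2, 1↦2, 2↦2, 3↦2, 4↦2]  zeros at y ∈ ∅
Collecting zeros: affine points = {(1, 3), (3, 2), (3, 3)}.
Total count |C(F_5)_aff| = 3.


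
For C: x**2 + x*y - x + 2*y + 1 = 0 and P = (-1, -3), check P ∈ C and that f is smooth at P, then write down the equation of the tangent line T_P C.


Tangent line at P: -6*x + y - 3 = 0.

Step 1: f(-1, -3) = 0, so P lies on C.
Step 2: partial derivatives
  f_x(x, y) = 2*x + y - 1, f_y(x, y) = x + 2.
  f_x(P) = -6, f_y(P) = 1 (gradient nonzero, so P is smooth).
Step 3: tangent line at P: -6·(x − -1) + 1·(y − -3) = 0.
Expanding: -6*x + y - 3 = 0.


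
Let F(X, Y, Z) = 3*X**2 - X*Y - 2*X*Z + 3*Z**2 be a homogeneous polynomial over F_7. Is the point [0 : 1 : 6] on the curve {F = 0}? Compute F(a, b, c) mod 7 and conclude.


F(0,1,6) ≡ 3 (mod 7); P is NOT on the curve.

Evaluate F(0, 1, 6) term-by-term (mod 7).
  3*X**2 ↦ 3·0·1·1 = 0
  -X*Y ↦ -1·0·1·1 = 0
  -2*X*Z ↦ -2·0·1·6 = 0
  3*Z**2 ↦ 3·1·1·36 = 108
Sum: F(0, 1, 6) = (0) + (0) + (0) + (108) = 108.
Reducing mod 7: 108 ≡ 3 (mod 7).
Since F(a, b, c) ≡ 3 ≠ 0 (mod 7), P does NOT lie on the curve.


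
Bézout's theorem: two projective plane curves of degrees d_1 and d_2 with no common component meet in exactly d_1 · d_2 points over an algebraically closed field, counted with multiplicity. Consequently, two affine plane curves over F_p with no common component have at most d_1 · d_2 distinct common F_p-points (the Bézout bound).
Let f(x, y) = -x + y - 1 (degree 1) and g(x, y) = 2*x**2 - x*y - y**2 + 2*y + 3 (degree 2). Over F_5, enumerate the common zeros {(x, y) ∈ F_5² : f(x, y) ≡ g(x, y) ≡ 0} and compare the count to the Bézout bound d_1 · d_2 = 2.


Common zeros: {(4, 0)}; count = 1; Bézout bound = 2.

deg(f) = 1, deg(g) = 2, so Bézout bound = 2.
Scan x ∈ F_5. For each x, list the y ∈ F_5 with f(x, y) ≡ 0 and those with g(x, y) ≡ 0 (mod 5); the common zeros in that column are the intersection.
  x = 0: f ≡ 0 at y ∈ {1}; g ≡ 0 at y ∈ {3, 4}; common: ∅.
  x = 1: f ≡ 0 at y ∈ {2}; g ≡ 0 at y ∈ {0, 1}; common: ∅.
  x = 2: f ≡ 0 at y ∈ {3}; g ≡ 0 at y ∈ {1, 4}; common: ∅.
  x = 3: f ≡ 0 at y ∈ {4}; g ≡ 0 at y ∈ {2}; common: ∅.
  x = 4: f ≡ 0 at y ∈ {0}; g ≡ 0 at y ∈ {0, 3}; common: {0}.
Collecting: common zeros = {(4, 0)}, so the count is 1.
Comparison with the Bézout bound: 1 ≤ 2 = deg(f)·deg(g), as expected for curves with no common component (the affine F_5-count falls short of the bound because intersections may lie at infinity, over extension fields, or carry multiplicity).


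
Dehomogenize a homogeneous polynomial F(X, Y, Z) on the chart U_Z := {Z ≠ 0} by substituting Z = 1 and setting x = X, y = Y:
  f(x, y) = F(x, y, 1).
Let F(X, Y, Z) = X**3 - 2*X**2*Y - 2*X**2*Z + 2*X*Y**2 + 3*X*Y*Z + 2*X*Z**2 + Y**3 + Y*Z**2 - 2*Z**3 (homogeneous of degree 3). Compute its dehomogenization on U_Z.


f(x, y) = x**3 - 2*x**2*y - 2*x**2 + 2*x*y**2 + 3*x*y + 2*x + y**3 + y - 2

On U_Z we set Z = 1. Each monomial c·X^i·Y^j·Z^k in F becomes c·x^i·y^j·1^k = c·x^i·y^j.
Substituting Z = 1: F(X, Y, 1) = x**3 - 2*x**2*y - 2*x**2 + 2*x*y**2 + 3*x*y + 2*x + y**3 + y - 2.
Note: deg(f) ≤ deg(F) = 3; strict inequality happens when F is divisible by Z (lost terms).


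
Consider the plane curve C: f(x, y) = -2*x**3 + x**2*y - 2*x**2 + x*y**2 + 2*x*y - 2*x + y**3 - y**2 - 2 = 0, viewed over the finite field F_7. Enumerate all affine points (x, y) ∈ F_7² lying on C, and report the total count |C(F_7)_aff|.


Affine F_7-points: {(0, 5), (1, 3), (6, 0), (6, 4), (6, 5)}; count = 5.

For each of the 49 pairs (x, y) ∈ F_7², evaluate f(x, y) mod 7. Record the zeros.
  x = 0: [0↦5, 1↦5, 2↦2, 3↦2, 4↦4, 5↦0, 6↦3]  zeros at y ∈ {5}
  x = 1: [0↦6, 1↦3, 2↦6, 3↦0, 4↦5, 5↦6, 6↦2]  zeros at y ∈ {3}
  x = 2: [0↦5, 1↦1, 2↦5, 3↦2, 4↦5, 5↦6, 6↦4]  zeros at y ∈ ∅
  x = 3: [0↦4, 1↦1, 2↦1, 3↦3, 4↦6, 5↦2, 6↦4]  zeros at y ∈ ∅
  x = 4: [0↦5, 1↦5, 2↦3, 3↦5, 4↦3, 5↦3, 6↦4]  zeros at y ∈ ∅
  x = 5: [0↦3, 1↦1, 2↦6, 3↦3, 4↦5, 5↦4, 6↦6]  zeros at y ∈ ∅
  x = 6: [0↦0, 1↦5, 2↦5, 3↦6, 4↦0, 5↦0, 6↦5]  zeros at y ∈ {0, 4, 5}
Collecting zeros: affine points = {(0, 5), (1, 3), (6, 0), (6, 4), (6, 5)}.
Total count |C(F_7)_aff| = 5.
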